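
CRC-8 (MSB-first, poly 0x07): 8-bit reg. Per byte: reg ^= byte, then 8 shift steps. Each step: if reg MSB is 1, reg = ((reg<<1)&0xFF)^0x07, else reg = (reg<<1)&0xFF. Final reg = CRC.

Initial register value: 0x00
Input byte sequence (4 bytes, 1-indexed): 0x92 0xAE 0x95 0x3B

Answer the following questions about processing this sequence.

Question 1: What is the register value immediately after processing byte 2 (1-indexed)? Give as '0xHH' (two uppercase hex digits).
After byte 1 (0x92): reg=0xF7
After byte 2 (0xAE): reg=0x88

Answer: 0x88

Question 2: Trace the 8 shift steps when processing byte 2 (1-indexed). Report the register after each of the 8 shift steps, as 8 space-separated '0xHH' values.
After byte 1 (0x92): reg=0xF7
Register before byte 2: 0xF7
After XOR with byte 0xAE: 0x59

Answer: 0xB2 0x63 0xC6 0x8B 0x11 0x22 0x44 0x88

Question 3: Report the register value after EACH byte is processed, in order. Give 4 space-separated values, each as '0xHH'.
0xF7 0x88 0x53 0x1F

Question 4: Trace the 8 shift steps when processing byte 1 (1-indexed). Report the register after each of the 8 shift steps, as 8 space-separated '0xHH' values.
Register before byte 1: 0x00
After XOR with byte 0x92: 0x92

Answer: 0x23 0x46 0x8C 0x1F 0x3E 0x7C 0xF8 0xF7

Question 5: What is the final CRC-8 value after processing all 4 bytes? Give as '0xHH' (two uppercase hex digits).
After byte 1 (0x92): reg=0xF7
After byte 2 (0xAE): reg=0x88
After byte 3 (0x95): reg=0x53
After byte 4 (0x3B): reg=0x1F

Answer: 0x1F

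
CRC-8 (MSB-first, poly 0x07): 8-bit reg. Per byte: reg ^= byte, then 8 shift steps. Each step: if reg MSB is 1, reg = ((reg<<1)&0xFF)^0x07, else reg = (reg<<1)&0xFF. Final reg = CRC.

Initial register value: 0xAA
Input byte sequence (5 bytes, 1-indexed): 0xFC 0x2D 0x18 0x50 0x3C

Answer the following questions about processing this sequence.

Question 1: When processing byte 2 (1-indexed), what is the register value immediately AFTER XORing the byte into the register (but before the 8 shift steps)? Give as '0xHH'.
Register before byte 2: 0xA5
Byte 2: 0x2D
0xA5 XOR 0x2D = 0x88

Answer: 0x88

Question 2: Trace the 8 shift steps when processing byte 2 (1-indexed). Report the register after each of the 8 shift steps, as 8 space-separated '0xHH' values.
Answer: 0x17 0x2E 0x5C 0xB8 0x77 0xEE 0xDB 0xB1

Derivation:
After byte 1 (0xFC): reg=0xA5
Register before byte 2: 0xA5
After XOR with byte 0x2D: 0x88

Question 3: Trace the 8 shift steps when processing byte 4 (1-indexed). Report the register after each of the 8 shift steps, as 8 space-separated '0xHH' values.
Answer: 0x0C 0x18 0x30 0x60 0xC0 0x87 0x09 0x12

Derivation:
After byte 1 (0xFC): reg=0xA5
After byte 2 (0x2D): reg=0xB1
After byte 3 (0x18): reg=0x56
Register before byte 4: 0x56
After XOR with byte 0x50: 0x06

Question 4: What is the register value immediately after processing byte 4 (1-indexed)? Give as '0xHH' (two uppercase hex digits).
After byte 1 (0xFC): reg=0xA5
After byte 2 (0x2D): reg=0xB1
After byte 3 (0x18): reg=0x56
After byte 4 (0x50): reg=0x12

Answer: 0x12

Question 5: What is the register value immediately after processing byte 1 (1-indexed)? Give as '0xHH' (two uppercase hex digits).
Answer: 0xA5

Derivation:
After byte 1 (0xFC): reg=0xA5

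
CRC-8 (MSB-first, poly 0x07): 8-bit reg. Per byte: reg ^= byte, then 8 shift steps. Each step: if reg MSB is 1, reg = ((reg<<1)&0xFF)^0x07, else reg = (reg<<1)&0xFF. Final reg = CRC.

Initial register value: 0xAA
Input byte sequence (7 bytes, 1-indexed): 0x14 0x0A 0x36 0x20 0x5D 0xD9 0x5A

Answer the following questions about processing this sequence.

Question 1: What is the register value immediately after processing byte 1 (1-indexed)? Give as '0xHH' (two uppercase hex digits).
After byte 1 (0x14): reg=0x33

Answer: 0x33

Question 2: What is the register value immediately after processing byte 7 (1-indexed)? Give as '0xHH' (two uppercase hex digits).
Answer: 0x23

Derivation:
After byte 1 (0x14): reg=0x33
After byte 2 (0x0A): reg=0xAF
After byte 3 (0x36): reg=0xC6
After byte 4 (0x20): reg=0xBC
After byte 5 (0x5D): reg=0xA9
After byte 6 (0xD9): reg=0x57
After byte 7 (0x5A): reg=0x23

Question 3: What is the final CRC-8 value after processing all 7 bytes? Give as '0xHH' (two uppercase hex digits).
Answer: 0x23

Derivation:
After byte 1 (0x14): reg=0x33
After byte 2 (0x0A): reg=0xAF
After byte 3 (0x36): reg=0xC6
After byte 4 (0x20): reg=0xBC
After byte 5 (0x5D): reg=0xA9
After byte 6 (0xD9): reg=0x57
After byte 7 (0x5A): reg=0x23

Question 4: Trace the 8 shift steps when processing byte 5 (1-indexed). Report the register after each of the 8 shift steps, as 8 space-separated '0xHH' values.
Answer: 0xC5 0x8D 0x1D 0x3A 0x74 0xE8 0xD7 0xA9

Derivation:
After byte 1 (0x14): reg=0x33
After byte 2 (0x0A): reg=0xAF
After byte 3 (0x36): reg=0xC6
After byte 4 (0x20): reg=0xBC
Register before byte 5: 0xBC
After XOR with byte 0x5D: 0xE1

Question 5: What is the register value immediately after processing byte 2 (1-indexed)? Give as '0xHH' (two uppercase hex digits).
Answer: 0xAF

Derivation:
After byte 1 (0x14): reg=0x33
After byte 2 (0x0A): reg=0xAF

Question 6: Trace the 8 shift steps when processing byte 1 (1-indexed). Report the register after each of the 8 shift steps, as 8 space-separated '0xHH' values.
Answer: 0x7B 0xF6 0xEB 0xD1 0xA5 0x4D 0x9A 0x33

Derivation:
Register before byte 1: 0xAA
After XOR with byte 0x14: 0xBE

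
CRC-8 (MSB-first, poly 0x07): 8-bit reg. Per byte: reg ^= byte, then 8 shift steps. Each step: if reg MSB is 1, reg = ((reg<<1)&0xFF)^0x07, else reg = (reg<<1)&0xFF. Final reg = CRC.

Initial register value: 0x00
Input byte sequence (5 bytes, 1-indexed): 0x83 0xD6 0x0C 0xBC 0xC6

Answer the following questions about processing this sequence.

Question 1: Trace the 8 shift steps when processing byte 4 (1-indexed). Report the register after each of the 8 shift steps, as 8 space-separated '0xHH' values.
After byte 1 (0x83): reg=0x80
After byte 2 (0xD6): reg=0xA5
After byte 3 (0x0C): reg=0x56
Register before byte 4: 0x56
After XOR with byte 0xBC: 0xEA

Answer: 0xD3 0xA1 0x45 0x8A 0x13 0x26 0x4C 0x98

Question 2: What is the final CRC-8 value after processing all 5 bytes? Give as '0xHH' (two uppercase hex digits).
Answer: 0x9D

Derivation:
After byte 1 (0x83): reg=0x80
After byte 2 (0xD6): reg=0xA5
After byte 3 (0x0C): reg=0x56
After byte 4 (0xBC): reg=0x98
After byte 5 (0xC6): reg=0x9D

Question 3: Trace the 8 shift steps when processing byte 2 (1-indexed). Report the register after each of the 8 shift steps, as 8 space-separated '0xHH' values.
Answer: 0xAC 0x5F 0xBE 0x7B 0xF6 0xEB 0xD1 0xA5

Derivation:
After byte 1 (0x83): reg=0x80
Register before byte 2: 0x80
After XOR with byte 0xD6: 0x56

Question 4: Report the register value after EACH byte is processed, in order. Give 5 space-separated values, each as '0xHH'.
0x80 0xA5 0x56 0x98 0x9D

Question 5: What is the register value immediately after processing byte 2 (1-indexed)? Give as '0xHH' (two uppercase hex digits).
Answer: 0xA5

Derivation:
After byte 1 (0x83): reg=0x80
After byte 2 (0xD6): reg=0xA5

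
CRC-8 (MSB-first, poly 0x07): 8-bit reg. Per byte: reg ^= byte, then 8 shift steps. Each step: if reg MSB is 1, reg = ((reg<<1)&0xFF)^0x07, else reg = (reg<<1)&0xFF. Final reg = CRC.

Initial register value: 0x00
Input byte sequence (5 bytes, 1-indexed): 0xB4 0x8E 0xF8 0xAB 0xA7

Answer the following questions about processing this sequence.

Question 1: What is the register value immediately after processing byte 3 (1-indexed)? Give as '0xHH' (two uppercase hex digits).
After byte 1 (0xB4): reg=0x05
After byte 2 (0x8E): reg=0xB8
After byte 3 (0xF8): reg=0xC7

Answer: 0xC7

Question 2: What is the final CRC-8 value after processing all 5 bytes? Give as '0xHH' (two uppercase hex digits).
After byte 1 (0xB4): reg=0x05
After byte 2 (0x8E): reg=0xB8
After byte 3 (0xF8): reg=0xC7
After byte 4 (0xAB): reg=0x03
After byte 5 (0xA7): reg=0x75

Answer: 0x75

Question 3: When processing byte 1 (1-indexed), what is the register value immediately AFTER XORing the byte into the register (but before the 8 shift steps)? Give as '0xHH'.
Answer: 0xB4

Derivation:
Register before byte 1: 0x00
Byte 1: 0xB4
0x00 XOR 0xB4 = 0xB4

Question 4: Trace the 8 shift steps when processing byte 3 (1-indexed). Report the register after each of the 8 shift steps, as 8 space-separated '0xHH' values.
After byte 1 (0xB4): reg=0x05
After byte 2 (0x8E): reg=0xB8
Register before byte 3: 0xB8
After XOR with byte 0xF8: 0x40

Answer: 0x80 0x07 0x0E 0x1C 0x38 0x70 0xE0 0xC7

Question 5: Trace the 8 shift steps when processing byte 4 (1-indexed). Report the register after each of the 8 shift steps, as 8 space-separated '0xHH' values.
Answer: 0xD8 0xB7 0x69 0xD2 0xA3 0x41 0x82 0x03

Derivation:
After byte 1 (0xB4): reg=0x05
After byte 2 (0x8E): reg=0xB8
After byte 3 (0xF8): reg=0xC7
Register before byte 4: 0xC7
After XOR with byte 0xAB: 0x6C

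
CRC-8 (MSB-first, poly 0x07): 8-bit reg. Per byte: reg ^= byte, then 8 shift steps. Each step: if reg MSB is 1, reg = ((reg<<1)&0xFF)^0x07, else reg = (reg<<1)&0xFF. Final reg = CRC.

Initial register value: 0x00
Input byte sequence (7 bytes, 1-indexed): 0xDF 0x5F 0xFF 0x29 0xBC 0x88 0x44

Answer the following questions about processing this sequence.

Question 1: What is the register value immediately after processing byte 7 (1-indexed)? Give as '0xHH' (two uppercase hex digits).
After byte 1 (0xDF): reg=0x13
After byte 2 (0x5F): reg=0xE3
After byte 3 (0xFF): reg=0x54
After byte 4 (0x29): reg=0x74
After byte 5 (0xBC): reg=0x76
After byte 6 (0x88): reg=0xF4
After byte 7 (0x44): reg=0x19

Answer: 0x19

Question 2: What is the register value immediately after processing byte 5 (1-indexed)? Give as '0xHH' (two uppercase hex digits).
After byte 1 (0xDF): reg=0x13
After byte 2 (0x5F): reg=0xE3
After byte 3 (0xFF): reg=0x54
After byte 4 (0x29): reg=0x74
After byte 5 (0xBC): reg=0x76

Answer: 0x76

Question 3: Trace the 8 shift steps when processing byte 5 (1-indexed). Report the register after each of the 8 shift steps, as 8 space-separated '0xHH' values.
After byte 1 (0xDF): reg=0x13
After byte 2 (0x5F): reg=0xE3
After byte 3 (0xFF): reg=0x54
After byte 4 (0x29): reg=0x74
Register before byte 5: 0x74
After XOR with byte 0xBC: 0xC8

Answer: 0x97 0x29 0x52 0xA4 0x4F 0x9E 0x3B 0x76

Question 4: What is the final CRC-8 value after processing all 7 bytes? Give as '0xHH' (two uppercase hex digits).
After byte 1 (0xDF): reg=0x13
After byte 2 (0x5F): reg=0xE3
After byte 3 (0xFF): reg=0x54
After byte 4 (0x29): reg=0x74
After byte 5 (0xBC): reg=0x76
After byte 6 (0x88): reg=0xF4
After byte 7 (0x44): reg=0x19

Answer: 0x19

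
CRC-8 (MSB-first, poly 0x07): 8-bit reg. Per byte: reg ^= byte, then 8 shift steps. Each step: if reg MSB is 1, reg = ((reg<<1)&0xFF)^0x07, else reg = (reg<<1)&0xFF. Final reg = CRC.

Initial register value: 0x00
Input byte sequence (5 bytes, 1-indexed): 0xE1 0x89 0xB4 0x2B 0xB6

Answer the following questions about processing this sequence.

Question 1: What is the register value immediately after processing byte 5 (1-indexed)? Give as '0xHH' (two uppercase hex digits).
Answer: 0xBD

Derivation:
After byte 1 (0xE1): reg=0xA9
After byte 2 (0x89): reg=0xE0
After byte 3 (0xB4): reg=0xAB
After byte 4 (0x2B): reg=0x89
After byte 5 (0xB6): reg=0xBD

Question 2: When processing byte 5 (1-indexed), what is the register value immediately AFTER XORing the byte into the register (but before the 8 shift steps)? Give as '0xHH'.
Register before byte 5: 0x89
Byte 5: 0xB6
0x89 XOR 0xB6 = 0x3F

Answer: 0x3F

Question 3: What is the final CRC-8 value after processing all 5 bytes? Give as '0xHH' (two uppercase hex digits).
Answer: 0xBD

Derivation:
After byte 1 (0xE1): reg=0xA9
After byte 2 (0x89): reg=0xE0
After byte 3 (0xB4): reg=0xAB
After byte 4 (0x2B): reg=0x89
After byte 5 (0xB6): reg=0xBD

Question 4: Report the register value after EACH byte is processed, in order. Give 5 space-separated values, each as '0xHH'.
0xA9 0xE0 0xAB 0x89 0xBD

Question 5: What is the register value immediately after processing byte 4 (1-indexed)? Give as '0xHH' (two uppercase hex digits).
After byte 1 (0xE1): reg=0xA9
After byte 2 (0x89): reg=0xE0
After byte 3 (0xB4): reg=0xAB
After byte 4 (0x2B): reg=0x89

Answer: 0x89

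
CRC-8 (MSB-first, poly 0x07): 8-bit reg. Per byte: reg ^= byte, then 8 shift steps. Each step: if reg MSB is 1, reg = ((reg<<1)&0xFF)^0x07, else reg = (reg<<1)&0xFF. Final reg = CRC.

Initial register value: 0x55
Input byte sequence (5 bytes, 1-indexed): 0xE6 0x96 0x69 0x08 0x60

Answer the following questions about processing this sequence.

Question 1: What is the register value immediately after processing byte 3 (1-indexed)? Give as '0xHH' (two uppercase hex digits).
After byte 1 (0xE6): reg=0x10
After byte 2 (0x96): reg=0x9B
After byte 3 (0x69): reg=0xD0

Answer: 0xD0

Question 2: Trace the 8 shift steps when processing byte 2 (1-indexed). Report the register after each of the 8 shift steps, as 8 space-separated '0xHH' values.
After byte 1 (0xE6): reg=0x10
Register before byte 2: 0x10
After XOR with byte 0x96: 0x86

Answer: 0x0B 0x16 0x2C 0x58 0xB0 0x67 0xCE 0x9B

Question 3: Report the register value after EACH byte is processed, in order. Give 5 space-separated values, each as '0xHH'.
0x10 0x9B 0xD0 0x06 0x35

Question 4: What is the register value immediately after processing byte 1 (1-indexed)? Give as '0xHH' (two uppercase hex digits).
Answer: 0x10

Derivation:
After byte 1 (0xE6): reg=0x10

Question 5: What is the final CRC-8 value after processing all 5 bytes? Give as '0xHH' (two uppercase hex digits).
After byte 1 (0xE6): reg=0x10
After byte 2 (0x96): reg=0x9B
After byte 3 (0x69): reg=0xD0
After byte 4 (0x08): reg=0x06
After byte 5 (0x60): reg=0x35

Answer: 0x35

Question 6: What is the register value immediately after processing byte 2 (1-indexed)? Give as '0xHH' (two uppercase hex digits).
Answer: 0x9B

Derivation:
After byte 1 (0xE6): reg=0x10
After byte 2 (0x96): reg=0x9B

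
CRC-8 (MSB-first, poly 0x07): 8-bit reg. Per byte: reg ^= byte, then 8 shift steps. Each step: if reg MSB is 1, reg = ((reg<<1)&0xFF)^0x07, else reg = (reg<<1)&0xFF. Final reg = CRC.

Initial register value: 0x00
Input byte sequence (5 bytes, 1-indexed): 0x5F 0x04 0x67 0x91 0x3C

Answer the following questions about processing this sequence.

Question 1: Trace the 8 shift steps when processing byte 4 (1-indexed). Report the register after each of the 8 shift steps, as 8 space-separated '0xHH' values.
After byte 1 (0x5F): reg=0x9A
After byte 2 (0x04): reg=0xD3
After byte 3 (0x67): reg=0x05
Register before byte 4: 0x05
After XOR with byte 0x91: 0x94

Answer: 0x2F 0x5E 0xBC 0x7F 0xFE 0xFB 0xF1 0xE5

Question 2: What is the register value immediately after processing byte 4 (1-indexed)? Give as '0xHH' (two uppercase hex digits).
Answer: 0xE5

Derivation:
After byte 1 (0x5F): reg=0x9A
After byte 2 (0x04): reg=0xD3
After byte 3 (0x67): reg=0x05
After byte 4 (0x91): reg=0xE5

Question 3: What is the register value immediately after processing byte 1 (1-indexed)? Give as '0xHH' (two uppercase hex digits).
After byte 1 (0x5F): reg=0x9A

Answer: 0x9A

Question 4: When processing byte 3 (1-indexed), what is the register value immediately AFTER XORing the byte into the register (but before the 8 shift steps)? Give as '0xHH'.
Register before byte 3: 0xD3
Byte 3: 0x67
0xD3 XOR 0x67 = 0xB4

Answer: 0xB4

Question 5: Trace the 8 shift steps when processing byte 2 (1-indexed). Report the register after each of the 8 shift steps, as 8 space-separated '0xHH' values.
After byte 1 (0x5F): reg=0x9A
Register before byte 2: 0x9A
After XOR with byte 0x04: 0x9E

Answer: 0x3B 0x76 0xEC 0xDF 0xB9 0x75 0xEA 0xD3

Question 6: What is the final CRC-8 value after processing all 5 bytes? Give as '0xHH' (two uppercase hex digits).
After byte 1 (0x5F): reg=0x9A
After byte 2 (0x04): reg=0xD3
After byte 3 (0x67): reg=0x05
After byte 4 (0x91): reg=0xE5
After byte 5 (0x3C): reg=0x01

Answer: 0x01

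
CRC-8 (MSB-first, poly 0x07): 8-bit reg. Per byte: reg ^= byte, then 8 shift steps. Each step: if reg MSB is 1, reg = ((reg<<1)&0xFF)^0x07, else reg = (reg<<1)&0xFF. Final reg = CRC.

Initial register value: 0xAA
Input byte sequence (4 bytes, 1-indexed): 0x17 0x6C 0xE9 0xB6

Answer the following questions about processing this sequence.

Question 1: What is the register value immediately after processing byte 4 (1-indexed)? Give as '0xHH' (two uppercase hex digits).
Answer: 0xAC

Derivation:
After byte 1 (0x17): reg=0x3A
After byte 2 (0x6C): reg=0xA5
After byte 3 (0xE9): reg=0xE3
After byte 4 (0xB6): reg=0xAC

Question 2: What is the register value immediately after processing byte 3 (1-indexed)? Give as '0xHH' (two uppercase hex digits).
After byte 1 (0x17): reg=0x3A
After byte 2 (0x6C): reg=0xA5
After byte 3 (0xE9): reg=0xE3

Answer: 0xE3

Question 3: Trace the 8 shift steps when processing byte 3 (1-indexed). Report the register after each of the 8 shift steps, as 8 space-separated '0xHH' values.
Answer: 0x98 0x37 0x6E 0xDC 0xBF 0x79 0xF2 0xE3

Derivation:
After byte 1 (0x17): reg=0x3A
After byte 2 (0x6C): reg=0xA5
Register before byte 3: 0xA5
After XOR with byte 0xE9: 0x4C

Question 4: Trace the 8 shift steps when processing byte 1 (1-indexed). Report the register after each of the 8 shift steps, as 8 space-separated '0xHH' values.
Answer: 0x7D 0xFA 0xF3 0xE1 0xC5 0x8D 0x1D 0x3A

Derivation:
Register before byte 1: 0xAA
After XOR with byte 0x17: 0xBD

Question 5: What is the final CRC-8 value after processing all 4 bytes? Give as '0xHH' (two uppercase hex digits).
Answer: 0xAC

Derivation:
After byte 1 (0x17): reg=0x3A
After byte 2 (0x6C): reg=0xA5
After byte 3 (0xE9): reg=0xE3
After byte 4 (0xB6): reg=0xAC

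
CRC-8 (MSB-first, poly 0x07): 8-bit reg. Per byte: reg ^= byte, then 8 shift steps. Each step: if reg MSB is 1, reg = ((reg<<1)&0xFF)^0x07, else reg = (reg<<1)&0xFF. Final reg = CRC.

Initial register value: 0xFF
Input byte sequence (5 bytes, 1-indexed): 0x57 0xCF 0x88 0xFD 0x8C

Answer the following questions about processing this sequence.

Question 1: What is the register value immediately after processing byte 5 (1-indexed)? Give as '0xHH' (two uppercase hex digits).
After byte 1 (0x57): reg=0x51
After byte 2 (0xCF): reg=0xD3
After byte 3 (0x88): reg=0x86
After byte 4 (0xFD): reg=0x66
After byte 5 (0x8C): reg=0x98

Answer: 0x98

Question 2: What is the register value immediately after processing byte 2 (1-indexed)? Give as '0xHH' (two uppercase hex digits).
After byte 1 (0x57): reg=0x51
After byte 2 (0xCF): reg=0xD3

Answer: 0xD3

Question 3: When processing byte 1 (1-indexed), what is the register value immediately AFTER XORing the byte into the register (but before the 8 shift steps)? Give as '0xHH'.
Answer: 0xA8

Derivation:
Register before byte 1: 0xFF
Byte 1: 0x57
0xFF XOR 0x57 = 0xA8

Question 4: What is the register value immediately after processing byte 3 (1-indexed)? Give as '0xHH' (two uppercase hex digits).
Answer: 0x86

Derivation:
After byte 1 (0x57): reg=0x51
After byte 2 (0xCF): reg=0xD3
After byte 3 (0x88): reg=0x86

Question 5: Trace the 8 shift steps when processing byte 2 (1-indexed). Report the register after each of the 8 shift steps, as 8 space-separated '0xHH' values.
Answer: 0x3B 0x76 0xEC 0xDF 0xB9 0x75 0xEA 0xD3

Derivation:
After byte 1 (0x57): reg=0x51
Register before byte 2: 0x51
After XOR with byte 0xCF: 0x9E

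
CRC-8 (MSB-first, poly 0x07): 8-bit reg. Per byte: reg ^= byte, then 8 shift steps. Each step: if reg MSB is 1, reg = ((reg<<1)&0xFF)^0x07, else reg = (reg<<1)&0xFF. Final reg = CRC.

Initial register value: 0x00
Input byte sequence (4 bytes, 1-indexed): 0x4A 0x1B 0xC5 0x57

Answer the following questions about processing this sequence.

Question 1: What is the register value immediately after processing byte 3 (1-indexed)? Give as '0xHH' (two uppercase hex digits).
After byte 1 (0x4A): reg=0xF1
After byte 2 (0x1B): reg=0x98
After byte 3 (0xC5): reg=0x94

Answer: 0x94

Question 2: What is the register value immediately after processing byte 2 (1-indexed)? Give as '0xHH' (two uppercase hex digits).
After byte 1 (0x4A): reg=0xF1
After byte 2 (0x1B): reg=0x98

Answer: 0x98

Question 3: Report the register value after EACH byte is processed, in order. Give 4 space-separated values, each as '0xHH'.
0xF1 0x98 0x94 0x47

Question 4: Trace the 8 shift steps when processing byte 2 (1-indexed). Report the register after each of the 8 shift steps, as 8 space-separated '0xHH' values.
After byte 1 (0x4A): reg=0xF1
Register before byte 2: 0xF1
After XOR with byte 0x1B: 0xEA

Answer: 0xD3 0xA1 0x45 0x8A 0x13 0x26 0x4C 0x98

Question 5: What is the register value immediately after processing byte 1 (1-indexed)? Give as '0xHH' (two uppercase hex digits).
Answer: 0xF1

Derivation:
After byte 1 (0x4A): reg=0xF1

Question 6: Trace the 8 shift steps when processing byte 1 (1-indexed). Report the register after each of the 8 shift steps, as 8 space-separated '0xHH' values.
Answer: 0x94 0x2F 0x5E 0xBC 0x7F 0xFE 0xFB 0xF1

Derivation:
Register before byte 1: 0x00
After XOR with byte 0x4A: 0x4A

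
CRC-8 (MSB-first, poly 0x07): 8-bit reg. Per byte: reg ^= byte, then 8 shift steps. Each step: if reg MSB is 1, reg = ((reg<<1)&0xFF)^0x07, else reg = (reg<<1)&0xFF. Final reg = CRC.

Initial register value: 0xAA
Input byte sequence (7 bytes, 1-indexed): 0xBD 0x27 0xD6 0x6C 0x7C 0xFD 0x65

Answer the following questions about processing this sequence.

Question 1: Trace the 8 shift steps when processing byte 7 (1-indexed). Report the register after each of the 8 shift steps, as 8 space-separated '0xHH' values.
Answer: 0x98 0x37 0x6E 0xDC 0xBF 0x79 0xF2 0xE3

Derivation:
After byte 1 (0xBD): reg=0x65
After byte 2 (0x27): reg=0xC9
After byte 3 (0xD6): reg=0x5D
After byte 4 (0x6C): reg=0x97
After byte 5 (0x7C): reg=0x9F
After byte 6 (0xFD): reg=0x29
Register before byte 7: 0x29
After XOR with byte 0x65: 0x4C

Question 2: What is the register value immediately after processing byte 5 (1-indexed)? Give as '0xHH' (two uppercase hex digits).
After byte 1 (0xBD): reg=0x65
After byte 2 (0x27): reg=0xC9
After byte 3 (0xD6): reg=0x5D
After byte 4 (0x6C): reg=0x97
After byte 5 (0x7C): reg=0x9F

Answer: 0x9F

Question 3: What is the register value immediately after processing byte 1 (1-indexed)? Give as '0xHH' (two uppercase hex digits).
Answer: 0x65

Derivation:
After byte 1 (0xBD): reg=0x65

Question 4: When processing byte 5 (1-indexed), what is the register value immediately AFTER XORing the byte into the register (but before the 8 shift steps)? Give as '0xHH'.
Register before byte 5: 0x97
Byte 5: 0x7C
0x97 XOR 0x7C = 0xEB

Answer: 0xEB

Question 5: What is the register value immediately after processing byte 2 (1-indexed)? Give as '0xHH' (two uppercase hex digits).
Answer: 0xC9

Derivation:
After byte 1 (0xBD): reg=0x65
After byte 2 (0x27): reg=0xC9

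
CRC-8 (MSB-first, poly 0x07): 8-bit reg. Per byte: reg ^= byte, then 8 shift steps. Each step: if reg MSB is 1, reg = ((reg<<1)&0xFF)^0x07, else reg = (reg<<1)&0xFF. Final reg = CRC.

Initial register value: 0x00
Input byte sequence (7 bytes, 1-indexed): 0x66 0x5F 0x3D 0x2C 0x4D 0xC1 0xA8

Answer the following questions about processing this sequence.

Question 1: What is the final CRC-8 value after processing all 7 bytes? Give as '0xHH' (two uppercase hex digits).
After byte 1 (0x66): reg=0x35
After byte 2 (0x5F): reg=0x11
After byte 3 (0x3D): reg=0xC4
After byte 4 (0x2C): reg=0x96
After byte 5 (0x4D): reg=0x0F
After byte 6 (0xC1): reg=0x64
After byte 7 (0xA8): reg=0x6A

Answer: 0x6A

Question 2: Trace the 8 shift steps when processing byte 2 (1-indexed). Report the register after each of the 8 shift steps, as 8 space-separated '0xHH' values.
Answer: 0xD4 0xAF 0x59 0xB2 0x63 0xC6 0x8B 0x11

Derivation:
After byte 1 (0x66): reg=0x35
Register before byte 2: 0x35
After XOR with byte 0x5F: 0x6A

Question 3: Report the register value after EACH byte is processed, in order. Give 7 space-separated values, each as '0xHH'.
0x35 0x11 0xC4 0x96 0x0F 0x64 0x6A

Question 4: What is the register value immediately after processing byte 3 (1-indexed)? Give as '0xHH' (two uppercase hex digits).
After byte 1 (0x66): reg=0x35
After byte 2 (0x5F): reg=0x11
After byte 3 (0x3D): reg=0xC4

Answer: 0xC4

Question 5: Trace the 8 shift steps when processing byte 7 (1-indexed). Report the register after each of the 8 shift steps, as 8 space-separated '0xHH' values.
After byte 1 (0x66): reg=0x35
After byte 2 (0x5F): reg=0x11
After byte 3 (0x3D): reg=0xC4
After byte 4 (0x2C): reg=0x96
After byte 5 (0x4D): reg=0x0F
After byte 6 (0xC1): reg=0x64
Register before byte 7: 0x64
After XOR with byte 0xA8: 0xCC

Answer: 0x9F 0x39 0x72 0xE4 0xCF 0x99 0x35 0x6A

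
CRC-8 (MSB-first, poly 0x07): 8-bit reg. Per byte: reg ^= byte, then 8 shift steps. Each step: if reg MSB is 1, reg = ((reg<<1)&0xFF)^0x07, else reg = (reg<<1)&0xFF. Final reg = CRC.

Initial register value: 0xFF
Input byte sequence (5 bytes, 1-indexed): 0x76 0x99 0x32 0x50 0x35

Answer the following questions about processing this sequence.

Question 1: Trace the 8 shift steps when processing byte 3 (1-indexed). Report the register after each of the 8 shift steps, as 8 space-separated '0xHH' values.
Answer: 0xF9 0xF5 0xED 0xDD 0xBD 0x7D 0xFA 0xF3

Derivation:
After byte 1 (0x76): reg=0xB6
After byte 2 (0x99): reg=0xCD
Register before byte 3: 0xCD
After XOR with byte 0x32: 0xFF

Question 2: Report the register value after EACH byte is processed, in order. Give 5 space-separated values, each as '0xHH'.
0xB6 0xCD 0xF3 0x60 0xAC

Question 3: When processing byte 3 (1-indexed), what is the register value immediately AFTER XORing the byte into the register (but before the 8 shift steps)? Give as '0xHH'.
Register before byte 3: 0xCD
Byte 3: 0x32
0xCD XOR 0x32 = 0xFF

Answer: 0xFF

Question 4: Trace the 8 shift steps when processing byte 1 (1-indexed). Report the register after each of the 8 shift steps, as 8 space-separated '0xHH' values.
Register before byte 1: 0xFF
After XOR with byte 0x76: 0x89

Answer: 0x15 0x2A 0x54 0xA8 0x57 0xAE 0x5B 0xB6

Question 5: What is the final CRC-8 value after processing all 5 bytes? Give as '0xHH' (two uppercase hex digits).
Answer: 0xAC

Derivation:
After byte 1 (0x76): reg=0xB6
After byte 2 (0x99): reg=0xCD
After byte 3 (0x32): reg=0xF3
After byte 4 (0x50): reg=0x60
After byte 5 (0x35): reg=0xAC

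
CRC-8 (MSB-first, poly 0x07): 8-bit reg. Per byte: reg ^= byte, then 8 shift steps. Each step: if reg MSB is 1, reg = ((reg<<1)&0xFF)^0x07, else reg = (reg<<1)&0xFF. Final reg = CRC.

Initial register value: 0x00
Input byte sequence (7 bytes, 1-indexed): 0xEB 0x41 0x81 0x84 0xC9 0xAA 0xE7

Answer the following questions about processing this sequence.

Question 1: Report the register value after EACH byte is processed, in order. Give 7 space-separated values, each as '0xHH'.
0x9F 0x14 0xE2 0x35 0xFA 0xB7 0xB7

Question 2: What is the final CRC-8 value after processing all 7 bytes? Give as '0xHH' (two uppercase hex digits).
After byte 1 (0xEB): reg=0x9F
After byte 2 (0x41): reg=0x14
After byte 3 (0x81): reg=0xE2
After byte 4 (0x84): reg=0x35
After byte 5 (0xC9): reg=0xFA
After byte 6 (0xAA): reg=0xB7
After byte 7 (0xE7): reg=0xB7

Answer: 0xB7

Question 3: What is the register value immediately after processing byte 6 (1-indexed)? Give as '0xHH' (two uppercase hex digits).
Answer: 0xB7

Derivation:
After byte 1 (0xEB): reg=0x9F
After byte 2 (0x41): reg=0x14
After byte 3 (0x81): reg=0xE2
After byte 4 (0x84): reg=0x35
After byte 5 (0xC9): reg=0xFA
After byte 6 (0xAA): reg=0xB7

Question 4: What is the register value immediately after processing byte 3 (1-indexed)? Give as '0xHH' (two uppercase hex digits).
Answer: 0xE2

Derivation:
After byte 1 (0xEB): reg=0x9F
After byte 2 (0x41): reg=0x14
After byte 3 (0x81): reg=0xE2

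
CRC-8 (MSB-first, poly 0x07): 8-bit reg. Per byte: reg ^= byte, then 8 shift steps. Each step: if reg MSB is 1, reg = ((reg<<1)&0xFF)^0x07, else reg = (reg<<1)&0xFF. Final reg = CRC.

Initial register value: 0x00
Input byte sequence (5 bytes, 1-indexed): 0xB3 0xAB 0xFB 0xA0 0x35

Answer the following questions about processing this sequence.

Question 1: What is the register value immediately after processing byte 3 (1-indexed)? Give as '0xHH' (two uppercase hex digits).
Answer: 0x37

Derivation:
After byte 1 (0xB3): reg=0x10
After byte 2 (0xAB): reg=0x28
After byte 3 (0xFB): reg=0x37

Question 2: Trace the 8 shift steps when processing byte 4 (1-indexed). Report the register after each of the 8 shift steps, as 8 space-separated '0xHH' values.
After byte 1 (0xB3): reg=0x10
After byte 2 (0xAB): reg=0x28
After byte 3 (0xFB): reg=0x37
Register before byte 4: 0x37
After XOR with byte 0xA0: 0x97

Answer: 0x29 0x52 0xA4 0x4F 0x9E 0x3B 0x76 0xEC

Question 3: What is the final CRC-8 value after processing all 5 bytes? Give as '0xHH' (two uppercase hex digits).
Answer: 0x01

Derivation:
After byte 1 (0xB3): reg=0x10
After byte 2 (0xAB): reg=0x28
After byte 3 (0xFB): reg=0x37
After byte 4 (0xA0): reg=0xEC
After byte 5 (0x35): reg=0x01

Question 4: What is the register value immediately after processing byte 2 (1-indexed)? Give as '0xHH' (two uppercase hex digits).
After byte 1 (0xB3): reg=0x10
After byte 2 (0xAB): reg=0x28

Answer: 0x28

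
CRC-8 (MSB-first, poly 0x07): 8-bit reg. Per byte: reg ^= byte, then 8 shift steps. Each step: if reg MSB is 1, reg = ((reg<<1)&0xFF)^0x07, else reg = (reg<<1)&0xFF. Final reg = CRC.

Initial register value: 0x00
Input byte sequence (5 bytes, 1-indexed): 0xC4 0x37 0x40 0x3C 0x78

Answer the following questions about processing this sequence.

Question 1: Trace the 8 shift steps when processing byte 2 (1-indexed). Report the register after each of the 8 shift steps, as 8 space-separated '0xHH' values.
After byte 1 (0xC4): reg=0x52
Register before byte 2: 0x52
After XOR with byte 0x37: 0x65

Answer: 0xCA 0x93 0x21 0x42 0x84 0x0F 0x1E 0x3C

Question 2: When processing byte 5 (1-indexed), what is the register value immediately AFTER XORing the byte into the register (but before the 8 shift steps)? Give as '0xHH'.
Answer: 0x92

Derivation:
Register before byte 5: 0xEA
Byte 5: 0x78
0xEA XOR 0x78 = 0x92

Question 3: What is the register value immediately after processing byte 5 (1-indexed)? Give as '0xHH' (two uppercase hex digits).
Answer: 0xF7

Derivation:
After byte 1 (0xC4): reg=0x52
After byte 2 (0x37): reg=0x3C
After byte 3 (0x40): reg=0x73
After byte 4 (0x3C): reg=0xEA
After byte 5 (0x78): reg=0xF7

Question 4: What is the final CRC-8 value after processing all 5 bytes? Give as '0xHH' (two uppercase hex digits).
Answer: 0xF7

Derivation:
After byte 1 (0xC4): reg=0x52
After byte 2 (0x37): reg=0x3C
After byte 3 (0x40): reg=0x73
After byte 4 (0x3C): reg=0xEA
After byte 5 (0x78): reg=0xF7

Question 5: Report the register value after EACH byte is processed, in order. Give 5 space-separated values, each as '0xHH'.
0x52 0x3C 0x73 0xEA 0xF7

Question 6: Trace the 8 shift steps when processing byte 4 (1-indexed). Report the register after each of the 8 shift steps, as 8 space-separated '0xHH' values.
Answer: 0x9E 0x3B 0x76 0xEC 0xDF 0xB9 0x75 0xEA

Derivation:
After byte 1 (0xC4): reg=0x52
After byte 2 (0x37): reg=0x3C
After byte 3 (0x40): reg=0x73
Register before byte 4: 0x73
After XOR with byte 0x3C: 0x4F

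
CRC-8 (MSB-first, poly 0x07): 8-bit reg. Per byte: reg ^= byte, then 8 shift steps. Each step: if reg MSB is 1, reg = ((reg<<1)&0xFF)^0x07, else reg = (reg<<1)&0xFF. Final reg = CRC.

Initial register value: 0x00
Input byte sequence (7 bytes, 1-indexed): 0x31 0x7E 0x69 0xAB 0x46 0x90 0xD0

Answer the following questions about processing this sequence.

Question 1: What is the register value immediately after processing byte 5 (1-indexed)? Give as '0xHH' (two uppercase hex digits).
After byte 1 (0x31): reg=0x97
After byte 2 (0x7E): reg=0x91
After byte 3 (0x69): reg=0xE6
After byte 4 (0xAB): reg=0xE4
After byte 5 (0x46): reg=0x67

Answer: 0x67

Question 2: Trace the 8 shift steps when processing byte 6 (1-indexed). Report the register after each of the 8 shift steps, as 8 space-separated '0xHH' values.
After byte 1 (0x31): reg=0x97
After byte 2 (0x7E): reg=0x91
After byte 3 (0x69): reg=0xE6
After byte 4 (0xAB): reg=0xE4
After byte 5 (0x46): reg=0x67
Register before byte 6: 0x67
After XOR with byte 0x90: 0xF7

Answer: 0xE9 0xD5 0xAD 0x5D 0xBA 0x73 0xE6 0xCB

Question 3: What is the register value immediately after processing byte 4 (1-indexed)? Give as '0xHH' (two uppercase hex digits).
After byte 1 (0x31): reg=0x97
After byte 2 (0x7E): reg=0x91
After byte 3 (0x69): reg=0xE6
After byte 4 (0xAB): reg=0xE4

Answer: 0xE4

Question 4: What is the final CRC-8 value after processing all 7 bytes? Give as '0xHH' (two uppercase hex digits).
Answer: 0x41

Derivation:
After byte 1 (0x31): reg=0x97
After byte 2 (0x7E): reg=0x91
After byte 3 (0x69): reg=0xE6
After byte 4 (0xAB): reg=0xE4
After byte 5 (0x46): reg=0x67
After byte 6 (0x90): reg=0xCB
After byte 7 (0xD0): reg=0x41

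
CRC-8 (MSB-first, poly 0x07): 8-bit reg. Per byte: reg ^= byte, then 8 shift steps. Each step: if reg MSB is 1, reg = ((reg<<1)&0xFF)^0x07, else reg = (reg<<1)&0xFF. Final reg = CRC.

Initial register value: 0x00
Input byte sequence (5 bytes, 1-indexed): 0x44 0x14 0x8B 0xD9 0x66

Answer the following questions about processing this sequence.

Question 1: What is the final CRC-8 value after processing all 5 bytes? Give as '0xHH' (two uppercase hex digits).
After byte 1 (0x44): reg=0xDB
After byte 2 (0x14): reg=0x63
After byte 3 (0x8B): reg=0x96
After byte 4 (0xD9): reg=0xEA
After byte 5 (0x66): reg=0xAD

Answer: 0xAD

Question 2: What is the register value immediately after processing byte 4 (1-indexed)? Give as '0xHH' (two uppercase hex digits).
Answer: 0xEA

Derivation:
After byte 1 (0x44): reg=0xDB
After byte 2 (0x14): reg=0x63
After byte 3 (0x8B): reg=0x96
After byte 4 (0xD9): reg=0xEA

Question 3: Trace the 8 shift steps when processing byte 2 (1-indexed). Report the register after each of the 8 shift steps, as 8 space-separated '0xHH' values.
After byte 1 (0x44): reg=0xDB
Register before byte 2: 0xDB
After XOR with byte 0x14: 0xCF

Answer: 0x99 0x35 0x6A 0xD4 0xAF 0x59 0xB2 0x63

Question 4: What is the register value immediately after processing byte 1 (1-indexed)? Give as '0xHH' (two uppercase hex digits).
After byte 1 (0x44): reg=0xDB

Answer: 0xDB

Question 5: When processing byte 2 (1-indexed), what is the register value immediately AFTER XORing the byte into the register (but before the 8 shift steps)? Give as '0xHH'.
Answer: 0xCF

Derivation:
Register before byte 2: 0xDB
Byte 2: 0x14
0xDB XOR 0x14 = 0xCF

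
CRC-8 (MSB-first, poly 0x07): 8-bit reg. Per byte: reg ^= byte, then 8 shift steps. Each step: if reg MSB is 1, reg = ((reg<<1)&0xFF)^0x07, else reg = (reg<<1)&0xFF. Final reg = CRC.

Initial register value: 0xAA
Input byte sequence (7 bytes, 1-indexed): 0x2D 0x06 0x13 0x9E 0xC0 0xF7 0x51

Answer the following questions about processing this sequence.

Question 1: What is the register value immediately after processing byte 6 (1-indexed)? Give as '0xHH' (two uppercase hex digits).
Answer: 0x86

Derivation:
After byte 1 (0x2D): reg=0x9C
After byte 2 (0x06): reg=0xCF
After byte 3 (0x13): reg=0x1A
After byte 4 (0x9E): reg=0x95
After byte 5 (0xC0): reg=0xAC
After byte 6 (0xF7): reg=0x86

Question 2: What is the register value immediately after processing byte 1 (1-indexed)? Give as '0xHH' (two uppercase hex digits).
After byte 1 (0x2D): reg=0x9C

Answer: 0x9C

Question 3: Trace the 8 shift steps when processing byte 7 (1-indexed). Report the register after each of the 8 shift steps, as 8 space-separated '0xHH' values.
After byte 1 (0x2D): reg=0x9C
After byte 2 (0x06): reg=0xCF
After byte 3 (0x13): reg=0x1A
After byte 4 (0x9E): reg=0x95
After byte 5 (0xC0): reg=0xAC
After byte 6 (0xF7): reg=0x86
Register before byte 7: 0x86
After XOR with byte 0x51: 0xD7

Answer: 0xA9 0x55 0xAA 0x53 0xA6 0x4B 0x96 0x2B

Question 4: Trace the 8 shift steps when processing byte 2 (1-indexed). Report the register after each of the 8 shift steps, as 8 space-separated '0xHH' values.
Answer: 0x33 0x66 0xCC 0x9F 0x39 0x72 0xE4 0xCF

Derivation:
After byte 1 (0x2D): reg=0x9C
Register before byte 2: 0x9C
After XOR with byte 0x06: 0x9A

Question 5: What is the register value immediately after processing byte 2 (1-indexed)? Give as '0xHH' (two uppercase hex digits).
Answer: 0xCF

Derivation:
After byte 1 (0x2D): reg=0x9C
After byte 2 (0x06): reg=0xCF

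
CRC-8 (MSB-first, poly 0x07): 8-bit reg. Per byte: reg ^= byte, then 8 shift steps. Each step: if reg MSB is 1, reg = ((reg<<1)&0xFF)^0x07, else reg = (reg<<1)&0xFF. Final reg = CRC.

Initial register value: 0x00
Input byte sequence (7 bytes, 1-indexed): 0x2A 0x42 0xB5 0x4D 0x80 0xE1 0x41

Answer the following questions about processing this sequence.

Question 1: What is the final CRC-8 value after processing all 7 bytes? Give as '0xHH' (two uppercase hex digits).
After byte 1 (0x2A): reg=0xD6
After byte 2 (0x42): reg=0xE5
After byte 3 (0xB5): reg=0xB7
After byte 4 (0x4D): reg=0xE8
After byte 5 (0x80): reg=0x1F
After byte 6 (0xE1): reg=0xF4
After byte 7 (0x41): reg=0x02

Answer: 0x02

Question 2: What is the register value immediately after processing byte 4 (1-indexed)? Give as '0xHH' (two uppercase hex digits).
Answer: 0xE8

Derivation:
After byte 1 (0x2A): reg=0xD6
After byte 2 (0x42): reg=0xE5
After byte 3 (0xB5): reg=0xB7
After byte 4 (0x4D): reg=0xE8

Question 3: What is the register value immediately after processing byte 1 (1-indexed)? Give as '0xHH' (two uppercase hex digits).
Answer: 0xD6

Derivation:
After byte 1 (0x2A): reg=0xD6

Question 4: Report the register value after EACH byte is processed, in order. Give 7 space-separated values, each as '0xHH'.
0xD6 0xE5 0xB7 0xE8 0x1F 0xF4 0x02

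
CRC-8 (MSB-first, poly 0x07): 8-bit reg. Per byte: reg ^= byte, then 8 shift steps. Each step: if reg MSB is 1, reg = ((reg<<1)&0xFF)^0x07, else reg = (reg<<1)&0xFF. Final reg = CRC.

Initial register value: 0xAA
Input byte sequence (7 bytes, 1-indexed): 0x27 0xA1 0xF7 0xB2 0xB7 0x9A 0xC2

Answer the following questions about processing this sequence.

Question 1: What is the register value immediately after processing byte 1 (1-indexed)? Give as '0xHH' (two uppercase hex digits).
After byte 1 (0x27): reg=0xAA

Answer: 0xAA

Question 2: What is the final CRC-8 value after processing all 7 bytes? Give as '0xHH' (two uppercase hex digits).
After byte 1 (0x27): reg=0xAA
After byte 2 (0xA1): reg=0x31
After byte 3 (0xF7): reg=0x5C
After byte 4 (0xB2): reg=0x84
After byte 5 (0xB7): reg=0x99
After byte 6 (0x9A): reg=0x09
After byte 7 (0xC2): reg=0x7F

Answer: 0x7F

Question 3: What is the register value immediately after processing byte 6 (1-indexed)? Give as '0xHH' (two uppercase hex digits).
Answer: 0x09

Derivation:
After byte 1 (0x27): reg=0xAA
After byte 2 (0xA1): reg=0x31
After byte 3 (0xF7): reg=0x5C
After byte 4 (0xB2): reg=0x84
After byte 5 (0xB7): reg=0x99
After byte 6 (0x9A): reg=0x09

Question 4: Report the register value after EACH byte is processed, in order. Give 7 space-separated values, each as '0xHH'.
0xAA 0x31 0x5C 0x84 0x99 0x09 0x7F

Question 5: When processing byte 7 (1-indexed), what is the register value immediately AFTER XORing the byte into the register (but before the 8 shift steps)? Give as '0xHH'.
Answer: 0xCB

Derivation:
Register before byte 7: 0x09
Byte 7: 0xC2
0x09 XOR 0xC2 = 0xCB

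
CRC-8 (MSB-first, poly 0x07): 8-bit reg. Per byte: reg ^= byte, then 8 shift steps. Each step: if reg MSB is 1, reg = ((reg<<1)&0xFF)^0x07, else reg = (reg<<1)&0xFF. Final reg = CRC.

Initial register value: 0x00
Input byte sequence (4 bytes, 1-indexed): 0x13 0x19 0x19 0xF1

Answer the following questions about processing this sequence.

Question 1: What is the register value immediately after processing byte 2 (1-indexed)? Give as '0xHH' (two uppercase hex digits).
Answer: 0x27

Derivation:
After byte 1 (0x13): reg=0x79
After byte 2 (0x19): reg=0x27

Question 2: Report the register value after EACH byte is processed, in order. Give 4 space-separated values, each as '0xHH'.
0x79 0x27 0xBA 0xF6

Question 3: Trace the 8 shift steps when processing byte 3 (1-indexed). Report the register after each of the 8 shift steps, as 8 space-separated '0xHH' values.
Answer: 0x7C 0xF8 0xF7 0xE9 0xD5 0xAD 0x5D 0xBA

Derivation:
After byte 1 (0x13): reg=0x79
After byte 2 (0x19): reg=0x27
Register before byte 3: 0x27
After XOR with byte 0x19: 0x3E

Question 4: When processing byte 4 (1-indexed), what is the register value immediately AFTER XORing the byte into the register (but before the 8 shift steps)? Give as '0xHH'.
Register before byte 4: 0xBA
Byte 4: 0xF1
0xBA XOR 0xF1 = 0x4B

Answer: 0x4B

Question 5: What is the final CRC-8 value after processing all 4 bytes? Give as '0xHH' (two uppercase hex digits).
After byte 1 (0x13): reg=0x79
After byte 2 (0x19): reg=0x27
After byte 3 (0x19): reg=0xBA
After byte 4 (0xF1): reg=0xF6

Answer: 0xF6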